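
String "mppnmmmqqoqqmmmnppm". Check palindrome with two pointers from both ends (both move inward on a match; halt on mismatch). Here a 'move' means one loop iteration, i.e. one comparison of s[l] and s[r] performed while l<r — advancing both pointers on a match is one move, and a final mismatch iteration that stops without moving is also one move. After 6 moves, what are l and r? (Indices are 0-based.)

l=6, r=12

[0,18] 'm'=='m' → l++,r--
[1,17] 'p'=='p' → l++,r--
[2,16] 'p'=='p' → l++,r--
[3,15] 'n'=='n' → l++,r--
[4,14] 'm'=='m' → l++,r--
[5,13] 'm'=='m' → l++,r--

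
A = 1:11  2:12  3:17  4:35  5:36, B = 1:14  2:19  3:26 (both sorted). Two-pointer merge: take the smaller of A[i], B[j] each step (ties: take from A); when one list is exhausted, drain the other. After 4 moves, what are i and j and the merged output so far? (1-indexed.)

[i=1,j=1] A[i]=11<=B[j]=14 take 11 → i++
[i=2,j=1] A[i]=12<=B[j]=14 take 12 → i++
[i=3,j=1] A[i]=17>B[j]=14 take 14 → j++
[i=3,j=2] A[i]=17<=B[j]=19 take 17 → i++

i=4, j=2, merged so far=[11, 12, 14, 17]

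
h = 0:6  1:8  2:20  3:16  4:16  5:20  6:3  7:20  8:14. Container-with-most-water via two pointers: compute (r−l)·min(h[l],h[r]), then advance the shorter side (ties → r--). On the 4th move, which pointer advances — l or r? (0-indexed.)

l=0 r=8: min(6,14)*8=48 best=48 *, l++
l=1 r=8: min(8,14)*7=56 best=56 *, l++
l=2 r=8: min(20,14)*6=84 best=84 *, r--
l=2 r=7: min(20,20)*5=100 best=100 *, r--

r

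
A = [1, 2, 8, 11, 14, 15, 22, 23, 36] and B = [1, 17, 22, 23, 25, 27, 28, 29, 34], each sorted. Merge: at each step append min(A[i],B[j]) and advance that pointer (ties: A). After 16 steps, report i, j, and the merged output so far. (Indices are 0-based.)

[i=0,j=0] A[i]=1<=B[j]=1 take 1 → i++
[i=1,j=0] A[i]=2>B[j]=1 take 1 → j++
[i=1,j=1] A[i]=2<=B[j]=17 take 2 → i++
[i=2,j=1] A[i]=8<=B[j]=17 take 8 → i++
[i=3,j=1] A[i]=11<=B[j]=17 take 11 → i++
[i=4,j=1] A[i]=14<=B[j]=17 take 14 → i++
[i=5,j=1] A[i]=15<=B[j]=17 take 15 → i++
[i=6,j=1] A[i]=22>B[j]=17 take 17 → j++
[i=6,j=2] A[i]=22<=B[j]=22 take 22 → i++
[i=7,j=2] A[i]=23>B[j]=22 take 22 → j++
[i=7,j=3] A[i]=23<=B[j]=23 take 23 → i++
[i=8,j=3] A[i]=36>B[j]=23 take 23 → j++
[i=8,j=4] A[i]=36>B[j]=25 take 25 → j++
[i=8,j=5] A[i]=36>B[j]=27 take 27 → j++
[i=8,j=6] A[i]=36>B[j]=28 take 28 → j++
[i=8,j=7] A[i]=36>B[j]=29 take 29 → j++

i=8, j=8, merged so far=[1, 1, 2, 8, 11, 14, 15, 17, 22, 22, 23, 23, 25, 27, 28, 29]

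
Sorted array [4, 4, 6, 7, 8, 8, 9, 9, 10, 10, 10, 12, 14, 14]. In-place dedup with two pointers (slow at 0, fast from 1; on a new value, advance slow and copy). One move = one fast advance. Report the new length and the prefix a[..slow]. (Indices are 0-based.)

slow=0 fast=1: a[fast]=4=a[slow] dup, fast++
slow=0 fast=2: a[fast]=6≠a[slow]=4 write a[1]=6, slow++,fast++
slow=1 fast=3: a[fast]=7≠a[slow]=6 write a[2]=7, slow++,fast++
slow=2 fast=4: a[fast]=8≠a[slow]=7 write a[3]=8, slow++,fast++
slow=3 fast=5: a[fast]=8=a[slow] dup, fast++
slow=3 fast=6: a[fast]=9≠a[slow]=8 write a[4]=9, slow++,fast++
slow=4 fast=7: a[fast]=9=a[slow] dup, fast++
slow=4 fast=8: a[fast]=10≠a[slow]=9 write a[5]=10, slow++,fast++
slow=5 fast=9: a[fast]=10=a[slow] dup, fast++
slow=5 fast=10: a[fast]=10=a[slow] dup, fast++
slow=5 fast=11: a[fast]=12≠a[slow]=10 write a[6]=12, slow++,fast++
slow=6 fast=12: a[fast]=14≠a[slow]=12 write a[7]=14, slow++,fast++
slow=7 fast=13: a[fast]=14=a[slow] dup, fast++

length 8; prefix = [4, 6, 7, 8, 9, 10, 12, 14]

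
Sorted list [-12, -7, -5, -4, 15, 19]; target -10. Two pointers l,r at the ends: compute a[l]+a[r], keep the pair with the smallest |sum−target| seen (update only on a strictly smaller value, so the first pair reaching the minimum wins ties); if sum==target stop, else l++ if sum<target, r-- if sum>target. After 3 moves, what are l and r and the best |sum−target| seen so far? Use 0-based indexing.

l=1, r=3, best |Δ|=6

l=0 r=5: -12+19=7 d=17 *, r--
l=0 r=4: -12+15=3 d=13 *, r--
l=0 r=3: -12+-4=-16 d=6 *, l++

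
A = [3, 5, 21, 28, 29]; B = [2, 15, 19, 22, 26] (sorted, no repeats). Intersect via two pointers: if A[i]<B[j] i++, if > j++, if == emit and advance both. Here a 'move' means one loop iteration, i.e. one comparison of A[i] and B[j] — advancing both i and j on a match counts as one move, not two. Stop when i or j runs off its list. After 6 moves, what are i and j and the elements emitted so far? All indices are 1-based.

[i=1,j=1] 3>2 → j++
[i=1,j=2] 3<15 → i++
[i=2,j=2] 5<15 → i++
[i=3,j=2] 21>15 → j++
[i=3,j=3] 21>19 → j++
[i=3,j=4] 21<22 → i++

i=4, j=4, emitted=[]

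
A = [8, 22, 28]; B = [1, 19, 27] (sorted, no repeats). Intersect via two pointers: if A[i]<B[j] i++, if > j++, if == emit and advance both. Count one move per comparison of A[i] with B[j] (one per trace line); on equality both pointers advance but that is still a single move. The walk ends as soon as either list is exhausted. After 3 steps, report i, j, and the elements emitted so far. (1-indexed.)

i=2, j=3, emitted=[]

i=1 j=1: 8>1, j++
i=1 j=2: 8<19, i++
i=2 j=2: 22>19, j++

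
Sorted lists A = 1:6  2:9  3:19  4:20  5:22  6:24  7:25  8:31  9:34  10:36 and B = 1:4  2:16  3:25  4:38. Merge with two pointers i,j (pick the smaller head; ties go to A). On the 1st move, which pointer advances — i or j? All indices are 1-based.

[i=1,j=1] A[i]=6>B[j]=4 take 4 → j++

j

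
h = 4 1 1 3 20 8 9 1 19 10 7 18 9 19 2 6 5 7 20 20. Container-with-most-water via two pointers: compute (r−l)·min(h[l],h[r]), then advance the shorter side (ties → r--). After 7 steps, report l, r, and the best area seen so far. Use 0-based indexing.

l=4, r=16, best area=300

[0,19] min(4,20)*19=76 best=76 * → l++
[1,19] min(1,20)*18=18 best=76 → l++
[2,19] min(1,20)*17=17 best=76 → l++
[3,19] min(3,20)*16=48 best=76 → l++
[4,19] min(20,20)*15=300 best=300 * → r--
[4,18] min(20,20)*14=280 best=300 → r--
[4,17] min(20,7)*13=91 best=300 → r--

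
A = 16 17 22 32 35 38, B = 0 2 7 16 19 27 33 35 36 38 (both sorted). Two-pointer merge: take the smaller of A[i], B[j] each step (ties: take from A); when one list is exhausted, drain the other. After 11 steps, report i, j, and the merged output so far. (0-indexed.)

i=4, j=7, merged so far=[0, 2, 7, 16, 16, 17, 19, 22, 27, 32, 33]

[i=0,j=0] A[i]=16>B[j]=0 take 0 → j++
[i=0,j=1] A[i]=16>B[j]=2 take 2 → j++
[i=0,j=2] A[i]=16>B[j]=7 take 7 → j++
[i=0,j=3] A[i]=16<=B[j]=16 take 16 → i++
[i=1,j=3] A[i]=17>B[j]=16 take 16 → j++
[i=1,j=4] A[i]=17<=B[j]=19 take 17 → i++
[i=2,j=4] A[i]=22>B[j]=19 take 19 → j++
[i=2,j=5] A[i]=22<=B[j]=27 take 22 → i++
[i=3,j=5] A[i]=32>B[j]=27 take 27 → j++
[i=3,j=6] A[i]=32<=B[j]=33 take 32 → i++
[i=4,j=6] A[i]=35>B[j]=33 take 33 → j++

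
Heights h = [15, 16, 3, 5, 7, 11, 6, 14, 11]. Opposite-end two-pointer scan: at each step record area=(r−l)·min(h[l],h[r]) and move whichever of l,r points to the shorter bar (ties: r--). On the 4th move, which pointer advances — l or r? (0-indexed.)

[0,8] min(15,11)*8=88 best=88 * → r--
[0,7] min(15,14)*7=98 best=98 * → r--
[0,6] min(15,6)*6=36 best=98 → r--
[0,5] min(15,11)*5=55 best=98 → r--

r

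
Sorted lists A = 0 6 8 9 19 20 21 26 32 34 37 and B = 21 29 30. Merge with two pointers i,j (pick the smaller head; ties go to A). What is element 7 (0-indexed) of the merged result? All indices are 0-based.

[i=0,j=0] A[i]=0<=B[j]=21 take 0 → i++
[i=1,j=0] A[i]=6<=B[j]=21 take 6 → i++
[i=2,j=0] A[i]=8<=B[j]=21 take 8 → i++
[i=3,j=0] A[i]=9<=B[j]=21 take 9 → i++
[i=4,j=0] A[i]=19<=B[j]=21 take 19 → i++
[i=5,j=0] A[i]=20<=B[j]=21 take 20 → i++
[i=6,j=0] A[i]=21<=B[j]=21 take 21 → i++
[i=7,j=0] A[i]=26>B[j]=21 take 21 → j++
[i=7,j=1] A[i]=26<=B[j]=29 take 26 → i++
[i=8,j=1] A[i]=32>B[j]=29 take 29 → j++
[i=8,j=2] A[i]=32>B[j]=30 take 30 → j++
[i=8,j=3] B done, take A[i]=32 → i++
[i=9,j=3] B done, take A[i]=34 → i++
[i=10,j=3] B done, take A[i]=37 → i++

merged[7] = 21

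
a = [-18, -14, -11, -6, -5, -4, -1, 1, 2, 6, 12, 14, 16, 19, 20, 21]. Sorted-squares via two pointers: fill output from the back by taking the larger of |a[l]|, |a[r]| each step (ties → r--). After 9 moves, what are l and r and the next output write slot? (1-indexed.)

l=1 r=16: |-18|<=|21| out[16]=441, r--
l=1 r=15: |-18|<=|20| out[15]=400, r--
l=1 r=14: |-18|<=|19| out[14]=361, r--
l=1 r=13: |-18|>|16| out[13]=324, l++
l=2 r=13: |-14|<=|16| out[12]=256, r--
l=2 r=12: |-14|<=|14| out[11]=196, r--
l=2 r=11: |-14|>|12| out[10]=196, l++
l=3 r=11: |-11|<=|12| out[9]=144, r--
l=3 r=10: |-11|>|6| out[8]=121, l++

l=4, r=10, next write slot=7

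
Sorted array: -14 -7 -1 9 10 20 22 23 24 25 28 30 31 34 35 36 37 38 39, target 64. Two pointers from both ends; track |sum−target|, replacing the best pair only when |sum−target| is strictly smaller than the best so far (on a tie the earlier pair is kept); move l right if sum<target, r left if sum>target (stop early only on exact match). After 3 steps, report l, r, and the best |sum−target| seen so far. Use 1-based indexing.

[1,19] -14+39=25 d=39 * → l++
[2,19] -7+39=32 d=32 * → l++
[3,19] -1+39=38 d=26 * → l++

l=4, r=19, best |Δ|=26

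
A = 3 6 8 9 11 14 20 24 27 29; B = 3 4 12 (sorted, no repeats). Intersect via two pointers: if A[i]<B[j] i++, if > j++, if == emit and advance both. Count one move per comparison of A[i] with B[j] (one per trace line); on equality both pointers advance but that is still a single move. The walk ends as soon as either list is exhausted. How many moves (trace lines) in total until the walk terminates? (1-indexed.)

i=1 j=1: 3==3 emit, i++,j++
i=2 j=2: 6>4, j++
i=2 j=3: 6<12, i++
i=3 j=3: 8<12, i++
i=4 j=3: 9<12, i++
i=5 j=3: 11<12, i++
i=6 j=3: 14>12, j++

7 moves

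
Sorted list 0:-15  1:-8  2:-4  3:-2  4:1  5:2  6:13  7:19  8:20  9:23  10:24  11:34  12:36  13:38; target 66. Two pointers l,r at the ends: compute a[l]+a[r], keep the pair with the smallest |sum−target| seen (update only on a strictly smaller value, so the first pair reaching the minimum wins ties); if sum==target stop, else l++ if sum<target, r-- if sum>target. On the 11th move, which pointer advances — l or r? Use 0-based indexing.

[0,13] -15+38=23 d=43 * → l++
[1,13] -8+38=30 d=36 * → l++
[2,13] -4+38=34 d=32 * → l++
[3,13] -2+38=36 d=30 * → l++
[4,13] 1+38=39 d=27 * → l++
[5,13] 2+38=40 d=26 * → l++
[6,13] 13+38=51 d=15 * → l++
[7,13] 19+38=57 d=9 * → l++
[8,13] 20+38=58 d=8 * → l++
[9,13] 23+38=61 d=5 * → l++
[10,13] 24+38=62 d=4 * → l++

l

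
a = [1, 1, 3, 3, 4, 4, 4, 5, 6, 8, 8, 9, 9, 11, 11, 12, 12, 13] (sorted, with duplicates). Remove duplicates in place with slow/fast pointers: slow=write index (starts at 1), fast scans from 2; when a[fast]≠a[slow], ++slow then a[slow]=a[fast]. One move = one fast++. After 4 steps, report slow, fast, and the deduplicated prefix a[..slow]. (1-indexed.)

slow=3, fast=6, prefix=[1, 3, 4]

slow=1 fast=2: a[fast]=1=a[slow] dup, fast++
slow=1 fast=3: a[fast]=3≠a[slow]=1 write a[2]=3, slow++,fast++
slow=2 fast=4: a[fast]=3=a[slow] dup, fast++
slow=2 fast=5: a[fast]=4≠a[slow]=3 write a[3]=4, slow++,fast++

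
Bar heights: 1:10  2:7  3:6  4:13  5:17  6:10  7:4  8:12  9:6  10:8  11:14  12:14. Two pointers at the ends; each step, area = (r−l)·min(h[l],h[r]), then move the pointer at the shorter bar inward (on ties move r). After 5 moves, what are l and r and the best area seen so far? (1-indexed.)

[1,12] min(10,14)*11=110 best=110 * → l++
[2,12] min(7,14)*10=70 best=110 → l++
[3,12] min(6,14)*9=54 best=110 → l++
[4,12] min(13,14)*8=104 best=110 → l++
[5,12] min(17,14)*7=98 best=110 → r--

l=5, r=11, best area=110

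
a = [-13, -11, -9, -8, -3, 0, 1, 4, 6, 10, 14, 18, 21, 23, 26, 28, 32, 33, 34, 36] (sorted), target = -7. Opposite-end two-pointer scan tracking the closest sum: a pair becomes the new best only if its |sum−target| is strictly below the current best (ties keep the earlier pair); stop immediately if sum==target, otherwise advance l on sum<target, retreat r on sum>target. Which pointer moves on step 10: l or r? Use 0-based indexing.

[0,19] -13+36=23 d=30 * → r--
[0,18] -13+34=21 d=28 * → r--
[0,17] -13+33=20 d=27 * → r--
[0,16] -13+32=19 d=26 * → r--
[0,15] -13+28=15 d=22 * → r--
[0,14] -13+26=13 d=20 * → r--
[0,13] -13+23=10 d=17 * → r--
[0,12] -13+21=8 d=15 * → r--
[0,11] -13+18=5 d=12 * → r--
[0,10] -13+14=1 d=8 * → r--

r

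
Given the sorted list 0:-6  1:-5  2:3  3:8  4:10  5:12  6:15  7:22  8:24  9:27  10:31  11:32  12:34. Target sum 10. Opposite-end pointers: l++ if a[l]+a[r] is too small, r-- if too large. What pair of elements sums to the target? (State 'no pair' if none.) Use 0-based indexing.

(-5, 15)

[0,12] -6+34=28 >10 → r--
[0,11] -6+32=26 >10 → r--
[0,10] -6+31=25 >10 → r--
[0,9] -6+27=21 >10 → r--
[0,8] -6+24=18 >10 → r--
[0,7] -6+22=16 >10 → r--
[0,6] -6+15=9 <10 → l++
[1,6] -5+15=10 → found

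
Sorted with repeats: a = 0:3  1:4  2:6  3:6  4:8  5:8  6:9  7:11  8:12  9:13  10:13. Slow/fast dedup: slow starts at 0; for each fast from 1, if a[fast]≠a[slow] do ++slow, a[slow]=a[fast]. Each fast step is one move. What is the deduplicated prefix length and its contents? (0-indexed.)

(s=0,f=1) a[fast]=4≠a[slow]=3 write a[1]=4 → slow++,fast++
(s=1,f=2) a[fast]=6≠a[slow]=4 write a[2]=6 → slow++,fast++
(s=2,f=3) a[fast]=6=a[slow] dup → fast++
(s=2,f=4) a[fast]=8≠a[slow]=6 write a[3]=8 → slow++,fast++
(s=3,f=5) a[fast]=8=a[slow] dup → fast++
(s=3,f=6) a[fast]=9≠a[slow]=8 write a[4]=9 → slow++,fast++
(s=4,f=7) a[fast]=11≠a[slow]=9 write a[5]=11 → slow++,fast++
(s=5,f=8) a[fast]=12≠a[slow]=11 write a[6]=12 → slow++,fast++
(s=6,f=9) a[fast]=13≠a[slow]=12 write a[7]=13 → slow++,fast++
(s=7,f=10) a[fast]=13=a[slow] dup → fast++

length 8; prefix = [3, 4, 6, 8, 9, 11, 12, 13]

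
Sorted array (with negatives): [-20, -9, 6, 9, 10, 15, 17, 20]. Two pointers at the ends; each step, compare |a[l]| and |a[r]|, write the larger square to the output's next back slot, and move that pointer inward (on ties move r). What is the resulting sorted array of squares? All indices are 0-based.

[0,7] |-20|<=|20| out[7]=400 → r--
[0,6] |-20|>|17| out[6]=400 → l++
[1,6] |-9|<=|17| out[5]=289 → r--
[1,5] |-9|<=|15| out[4]=225 → r--
[1,4] |-9|<=|10| out[3]=100 → r--
[1,3] |-9|<=|9| out[2]=81 → r--
[1,2] |-9|>|6| out[1]=81 → l++
[2,2] |6|<=|6| out[0]=36 → r--

[36, 81, 81, 100, 225, 289, 400, 400]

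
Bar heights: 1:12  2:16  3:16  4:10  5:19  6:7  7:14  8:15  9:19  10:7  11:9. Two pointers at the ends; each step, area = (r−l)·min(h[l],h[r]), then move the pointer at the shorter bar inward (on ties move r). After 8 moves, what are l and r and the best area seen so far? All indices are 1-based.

l=5, r=7, best area=112

l=1 r=11: min(12,9)*10=90 best=90 *, r--
l=1 r=10: min(12,7)*9=63 best=90, r--
l=1 r=9: min(12,19)*8=96 best=96 *, l++
l=2 r=9: min(16,19)*7=112 best=112 *, l++
l=3 r=9: min(16,19)*6=96 best=112, l++
l=4 r=9: min(10,19)*5=50 best=112, l++
l=5 r=9: min(19,19)*4=76 best=112, r--
l=5 r=8: min(19,15)*3=45 best=112, r--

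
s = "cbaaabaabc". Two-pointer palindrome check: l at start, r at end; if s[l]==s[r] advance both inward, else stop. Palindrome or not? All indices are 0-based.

not a palindrome (mismatch at 4,5)

[0,9] 'c'=='c' → l++,r--
[1,8] 'b'=='b' → l++,r--
[2,7] 'a'=='a' → l++,r--
[3,6] 'a'=='a' → l++,r--
[4,5] 'a'!='b' → stop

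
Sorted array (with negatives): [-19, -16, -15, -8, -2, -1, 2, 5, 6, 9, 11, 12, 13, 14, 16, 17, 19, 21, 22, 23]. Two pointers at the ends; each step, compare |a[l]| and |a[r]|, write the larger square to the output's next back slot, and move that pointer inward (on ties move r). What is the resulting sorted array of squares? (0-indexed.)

[0,19] |-19|<=|23| out[19]=529 → r--
[0,18] |-19|<=|22| out[18]=484 → r--
[0,17] |-19|<=|21| out[17]=441 → r--
[0,16] |-19|<=|19| out[16]=361 → r--
[0,15] |-19|>|17| out[15]=361 → l++
[1,15] |-16|<=|17| out[14]=289 → r--
[1,14] |-16|<=|16| out[13]=256 → r--
[1,13] |-16|>|14| out[12]=256 → l++
[2,13] |-15|>|14| out[11]=225 → l++
[3,13] |-8|<=|14| out[10]=196 → r--
[3,12] |-8|<=|13| out[9]=169 → r--
[3,11] |-8|<=|12| out[8]=144 → r--
[3,10] |-8|<=|11| out[7]=121 → r--
[3,9] |-8|<=|9| out[6]=81 → r--
[3,8] |-8|>|6| out[5]=64 → l++
[4,8] |-2|<=|6| out[4]=36 → r--
[4,7] |-2|<=|5| out[3]=25 → r--
[4,6] |-2|<=|2| out[2]=4 → r--
[4,5] |-2|>|-1| out[1]=4 → l++
[5,5] |-1|<=|-1| out[0]=1 → r--

[1, 4, 4, 25, 36, 64, 81, 121, 144, 169, 196, 225, 256, 256, 289, 361, 361, 441, 484, 529]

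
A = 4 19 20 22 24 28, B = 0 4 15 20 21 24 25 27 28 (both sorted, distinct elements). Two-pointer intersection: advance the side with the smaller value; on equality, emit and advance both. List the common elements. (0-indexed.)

intersection = [4, 20, 24, 28]

[i=0,j=0] 4>0 → j++
[i=0,j=1] 4==4 emit → i++,j++
[i=1,j=2] 19>15 → j++
[i=1,j=3] 19<20 → i++
[i=2,j=3] 20==20 emit → i++,j++
[i=3,j=4] 22>21 → j++
[i=3,j=5] 22<24 → i++
[i=4,j=5] 24==24 emit → i++,j++
[i=5,j=6] 28>25 → j++
[i=5,j=7] 28>27 → j++
[i=5,j=8] 28==28 emit → i++,j++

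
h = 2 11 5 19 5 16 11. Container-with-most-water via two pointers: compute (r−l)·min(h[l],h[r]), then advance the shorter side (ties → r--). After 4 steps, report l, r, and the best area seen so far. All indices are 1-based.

l=1 r=7: min(2,11)*6=12 best=12 *, l++
l=2 r=7: min(11,11)*5=55 best=55 *, r--
l=2 r=6: min(11,16)*4=44 best=55, l++
l=3 r=6: min(5,16)*3=15 best=55, l++

l=4, r=6, best area=55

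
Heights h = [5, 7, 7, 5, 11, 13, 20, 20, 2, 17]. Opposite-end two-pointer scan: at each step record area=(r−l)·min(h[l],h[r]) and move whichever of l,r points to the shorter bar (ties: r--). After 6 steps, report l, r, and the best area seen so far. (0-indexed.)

[0,9] min(5,17)*9=45 best=45 * → l++
[1,9] min(7,17)*8=56 best=56 * → l++
[2,9] min(7,17)*7=49 best=56 → l++
[3,9] min(5,17)*6=30 best=56 → l++
[4,9] min(11,17)*5=55 best=56 → l++
[5,9] min(13,17)*4=52 best=56 → l++

l=6, r=9, best area=56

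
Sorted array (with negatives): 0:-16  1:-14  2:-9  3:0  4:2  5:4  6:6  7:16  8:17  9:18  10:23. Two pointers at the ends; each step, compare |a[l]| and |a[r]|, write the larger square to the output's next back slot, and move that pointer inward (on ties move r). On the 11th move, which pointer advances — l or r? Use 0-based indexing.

l=0 r=10: |-16|<=|23| out[10]=529, r--
l=0 r=9: |-16|<=|18| out[9]=324, r--
l=0 r=8: |-16|<=|17| out[8]=289, r--
l=0 r=7: |-16|<=|16| out[7]=256, r--
l=0 r=6: |-16|>|6| out[6]=256, l++
l=1 r=6: |-14|>|6| out[5]=196, l++
l=2 r=6: |-9|>|6| out[4]=81, l++
l=3 r=6: |0|<=|6| out[3]=36, r--
l=3 r=5: |0|<=|4| out[2]=16, r--
l=3 r=4: |0|<=|2| out[1]=4, r--
l=3 r=3: |0|<=|0| out[0]=0, r--

r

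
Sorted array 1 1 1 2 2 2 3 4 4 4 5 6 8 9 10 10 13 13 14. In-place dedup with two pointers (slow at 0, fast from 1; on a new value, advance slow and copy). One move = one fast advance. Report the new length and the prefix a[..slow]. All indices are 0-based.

(s=0,f=1) a[fast]=1=a[slow] dup → fast++
(s=0,f=2) a[fast]=1=a[slow] dup → fast++
(s=0,f=3) a[fast]=2≠a[slow]=1 write a[1]=2 → slow++,fast++
(s=1,f=4) a[fast]=2=a[slow] dup → fast++
(s=1,f=5) a[fast]=2=a[slow] dup → fast++
(s=1,f=6) a[fast]=3≠a[slow]=2 write a[2]=3 → slow++,fast++
(s=2,f=7) a[fast]=4≠a[slow]=3 write a[3]=4 → slow++,fast++
(s=3,f=8) a[fast]=4=a[slow] dup → fast++
(s=3,f=9) a[fast]=4=a[slow] dup → fast++
(s=3,f=10) a[fast]=5≠a[slow]=4 write a[4]=5 → slow++,fast++
(s=4,f=11) a[fast]=6≠a[slow]=5 write a[5]=6 → slow++,fast++
(s=5,f=12) a[fast]=8≠a[slow]=6 write a[6]=8 → slow++,fast++
(s=6,f=13) a[fast]=9≠a[slow]=8 write a[7]=9 → slow++,fast++
(s=7,f=14) a[fast]=10≠a[slow]=9 write a[8]=10 → slow++,fast++
(s=8,f=15) a[fast]=10=a[slow] dup → fast++
(s=8,f=16) a[fast]=13≠a[slow]=10 write a[9]=13 → slow++,fast++
(s=9,f=17) a[fast]=13=a[slow] dup → fast++
(s=9,f=18) a[fast]=14≠a[slow]=13 write a[10]=14 → slow++,fast++

length 11; prefix = [1, 2, 3, 4, 5, 6, 8, 9, 10, 13, 14]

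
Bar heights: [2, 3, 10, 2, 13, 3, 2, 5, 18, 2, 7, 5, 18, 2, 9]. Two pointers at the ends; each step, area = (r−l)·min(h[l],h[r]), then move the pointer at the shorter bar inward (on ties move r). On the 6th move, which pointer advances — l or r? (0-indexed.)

[0,14] min(2,9)*14=28 best=28 * → l++
[1,14] min(3,9)*13=39 best=39 * → l++
[2,14] min(10,9)*12=108 best=108 * → r--
[2,13] min(10,2)*11=22 best=108 → r--
[2,12] min(10,18)*10=100 best=108 → l++
[3,12] min(2,18)*9=18 best=108 → l++

l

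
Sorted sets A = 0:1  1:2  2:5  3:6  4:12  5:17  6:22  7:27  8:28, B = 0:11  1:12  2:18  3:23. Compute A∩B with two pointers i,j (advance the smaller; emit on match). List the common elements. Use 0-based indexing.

i=0 j=0: 1<11, i++
i=1 j=0: 2<11, i++
i=2 j=0: 5<11, i++
i=3 j=0: 6<11, i++
i=4 j=0: 12>11, j++
i=4 j=1: 12==12 emit, i++,j++
i=5 j=2: 17<18, i++
i=6 j=2: 22>18, j++
i=6 j=3: 22<23, i++
i=7 j=3: 27>23, j++

intersection = [12]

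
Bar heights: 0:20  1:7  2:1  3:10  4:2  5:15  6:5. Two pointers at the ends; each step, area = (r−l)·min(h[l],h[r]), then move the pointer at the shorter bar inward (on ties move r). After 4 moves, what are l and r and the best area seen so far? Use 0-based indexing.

[0,6] min(20,5)*6=30 best=30 * → r--
[0,5] min(20,15)*5=75 best=75 * → r--
[0,4] min(20,2)*4=8 best=75 → r--
[0,3] min(20,10)*3=30 best=75 → r--

l=0, r=2, best area=75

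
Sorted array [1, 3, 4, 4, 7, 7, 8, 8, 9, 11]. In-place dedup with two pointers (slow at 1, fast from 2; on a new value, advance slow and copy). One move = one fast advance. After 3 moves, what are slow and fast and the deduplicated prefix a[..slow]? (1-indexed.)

slow=3, fast=5, prefix=[1, 3, 4]

slow=1 fast=2: a[fast]=3≠a[slow]=1 write a[2]=3, slow++,fast++
slow=2 fast=3: a[fast]=4≠a[slow]=3 write a[3]=4, slow++,fast++
slow=3 fast=4: a[fast]=4=a[slow] dup, fast++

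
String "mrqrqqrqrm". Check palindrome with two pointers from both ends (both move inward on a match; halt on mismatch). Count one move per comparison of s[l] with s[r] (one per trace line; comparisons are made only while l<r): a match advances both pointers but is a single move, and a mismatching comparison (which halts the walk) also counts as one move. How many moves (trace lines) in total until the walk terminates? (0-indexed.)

5 moves

l=0 r=9: 'm'=='m', l++,r--
l=1 r=8: 'r'=='r', l++,r--
l=2 r=7: 'q'=='q', l++,r--
l=3 r=6: 'r'=='r', l++,r--
l=4 r=5: 'q'=='q', l++,r--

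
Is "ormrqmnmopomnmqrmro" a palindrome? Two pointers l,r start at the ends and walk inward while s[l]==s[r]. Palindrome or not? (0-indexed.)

l=0 r=18: 'o'=='o', l++,r--
l=1 r=17: 'r'=='r', l++,r--
l=2 r=16: 'm'=='m', l++,r--
l=3 r=15: 'r'=='r', l++,r--
l=4 r=14: 'q'=='q', l++,r--
l=5 r=13: 'm'=='m', l++,r--
l=6 r=12: 'n'=='n', l++,r--
l=7 r=11: 'm'=='m', l++,r--
l=8 r=10: 'o'=='o', l++,r--

palindrome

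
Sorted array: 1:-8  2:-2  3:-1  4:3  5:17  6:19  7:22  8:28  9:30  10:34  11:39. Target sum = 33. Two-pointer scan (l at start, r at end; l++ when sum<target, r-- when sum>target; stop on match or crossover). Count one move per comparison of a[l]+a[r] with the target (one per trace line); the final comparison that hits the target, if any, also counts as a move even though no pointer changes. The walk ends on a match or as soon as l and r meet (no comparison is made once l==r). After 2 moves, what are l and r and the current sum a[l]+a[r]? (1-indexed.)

[1,11] -8+39=31 <33 → l++
[2,11] -2+39=37 >33 → r--

l=2, r=10, sum=32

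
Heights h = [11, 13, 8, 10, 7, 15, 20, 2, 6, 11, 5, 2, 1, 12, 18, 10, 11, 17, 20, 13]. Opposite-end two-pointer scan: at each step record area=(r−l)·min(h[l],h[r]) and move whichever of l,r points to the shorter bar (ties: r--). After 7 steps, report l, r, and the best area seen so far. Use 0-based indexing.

l=6, r=18, best area=234

[0,19] min(11,13)*19=209 best=209 * → l++
[1,19] min(13,13)*18=234 best=234 * → r--
[1,18] min(13,20)*17=221 best=234 → l++
[2,18] min(8,20)*16=128 best=234 → l++
[3,18] min(10,20)*15=150 best=234 → l++
[4,18] min(7,20)*14=98 best=234 → l++
[5,18] min(15,20)*13=195 best=234 → l++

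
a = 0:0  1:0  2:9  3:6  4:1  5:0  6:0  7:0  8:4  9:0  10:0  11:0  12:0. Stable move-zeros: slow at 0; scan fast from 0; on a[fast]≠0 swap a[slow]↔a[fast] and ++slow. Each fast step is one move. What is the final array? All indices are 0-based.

[9, 6, 1, 4, 0, 0, 0, 0, 0, 0, 0, 0, 0]

(s=0,f=0) a[fast]=0 → fast++
(s=0,f=1) a[fast]=0 → fast++
(s=0,f=2) a[fast]=9≠0 swap→a[0]=9 → slow++,fast++
(s=1,f=3) a[fast]=6≠0 swap→a[1]=6 → slow++,fast++
(s=2,f=4) a[fast]=1≠0 swap→a[2]=1 → slow++,fast++
(s=3,f=5) a[fast]=0 → fast++
(s=3,f=6) a[fast]=0 → fast++
(s=3,f=7) a[fast]=0 → fast++
(s=3,f=8) a[fast]=4≠0 swap→a[3]=4 → slow++,fast++
(s=4,f=9) a[fast]=0 → fast++
(s=4,f=10) a[fast]=0 → fast++
(s=4,f=11) a[fast]=0 → fast++
(s=4,f=12) a[fast]=0 → fast++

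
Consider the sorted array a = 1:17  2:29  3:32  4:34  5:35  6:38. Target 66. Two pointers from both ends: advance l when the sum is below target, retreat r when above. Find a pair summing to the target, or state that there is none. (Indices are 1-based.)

(32, 34)

[1,6] 17+38=55 <66 → l++
[2,6] 29+38=67 >66 → r--
[2,5] 29+35=64 <66 → l++
[3,5] 32+35=67 >66 → r--
[3,4] 32+34=66 → found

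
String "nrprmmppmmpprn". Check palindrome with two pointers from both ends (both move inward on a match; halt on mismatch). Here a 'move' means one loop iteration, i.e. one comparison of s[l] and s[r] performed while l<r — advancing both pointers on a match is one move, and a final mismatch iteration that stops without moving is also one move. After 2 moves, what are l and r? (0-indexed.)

l=2, r=11

[0,13] 'n'=='n' → l++,r--
[1,12] 'r'=='r' → l++,r--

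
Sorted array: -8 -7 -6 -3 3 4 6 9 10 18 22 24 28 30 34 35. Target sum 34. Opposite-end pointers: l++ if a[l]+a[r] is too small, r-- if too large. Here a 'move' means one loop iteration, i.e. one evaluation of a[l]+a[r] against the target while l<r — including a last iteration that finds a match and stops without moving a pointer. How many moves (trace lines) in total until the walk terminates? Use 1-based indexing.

8 moves

l=1 r=16: -8+35=27 <34, l++
l=2 r=16: -7+35=28 <34, l++
l=3 r=16: -6+35=29 <34, l++
l=4 r=16: -3+35=32 <34, l++
l=5 r=16: 3+35=38 >34, r--
l=5 r=15: 3+34=37 >34, r--
l=5 r=14: 3+30=33 <34, l++
l=6 r=14: 4+30=34, found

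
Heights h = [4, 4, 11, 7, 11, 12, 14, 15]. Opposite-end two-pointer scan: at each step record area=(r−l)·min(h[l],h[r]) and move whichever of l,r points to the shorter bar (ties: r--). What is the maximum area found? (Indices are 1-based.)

l=1 r=8: min(4,15)*7=28 best=28 *, l++
l=2 r=8: min(4,15)*6=24 best=28, l++
l=3 r=8: min(11,15)*5=55 best=55 *, l++
l=4 r=8: min(7,15)*4=28 best=55, l++
l=5 r=8: min(11,15)*3=33 best=55, l++
l=6 r=8: min(12,15)*2=24 best=55, l++
l=7 r=8: min(14,15)*1=14 best=55, l++

max area = 55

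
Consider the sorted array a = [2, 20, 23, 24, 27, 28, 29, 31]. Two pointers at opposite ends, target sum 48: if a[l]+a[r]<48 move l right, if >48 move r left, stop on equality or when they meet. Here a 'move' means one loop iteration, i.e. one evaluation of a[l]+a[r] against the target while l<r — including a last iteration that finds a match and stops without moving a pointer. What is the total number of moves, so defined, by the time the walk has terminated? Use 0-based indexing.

4 moves

l=0 r=7: 2+31=33 <48, l++
l=1 r=7: 20+31=51 >48, r--
l=1 r=6: 20+29=49 >48, r--
l=1 r=5: 20+28=48, found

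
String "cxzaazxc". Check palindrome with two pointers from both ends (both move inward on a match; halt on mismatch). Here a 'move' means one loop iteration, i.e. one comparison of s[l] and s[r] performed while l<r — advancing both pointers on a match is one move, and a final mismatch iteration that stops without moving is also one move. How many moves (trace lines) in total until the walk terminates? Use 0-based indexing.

l=0 r=7: 'c'=='c', l++,r--
l=1 r=6: 'x'=='x', l++,r--
l=2 r=5: 'z'=='z', l++,r--
l=3 r=4: 'a'=='a', l++,r--

4 moves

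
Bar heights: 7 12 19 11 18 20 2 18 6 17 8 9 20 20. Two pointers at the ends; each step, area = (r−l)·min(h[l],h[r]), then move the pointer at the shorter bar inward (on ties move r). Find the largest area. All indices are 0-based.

max area = 209

l=0 r=13: min(7,20)*13=91 best=91 *, l++
l=1 r=13: min(12,20)*12=144 best=144 *, l++
l=2 r=13: min(19,20)*11=209 best=209 *, l++
l=3 r=13: min(11,20)*10=110 best=209, l++
l=4 r=13: min(18,20)*9=162 best=209, l++
l=5 r=13: min(20,20)*8=160 best=209, r--
l=5 r=12: min(20,20)*7=140 best=209, r--
l=5 r=11: min(20,9)*6=54 best=209, r--
l=5 r=10: min(20,8)*5=40 best=209, r--
l=5 r=9: min(20,17)*4=68 best=209, r--
l=5 r=8: min(20,6)*3=18 best=209, r--
l=5 r=7: min(20,18)*2=36 best=209, r--
l=5 r=6: min(20,2)*1=2 best=209, r--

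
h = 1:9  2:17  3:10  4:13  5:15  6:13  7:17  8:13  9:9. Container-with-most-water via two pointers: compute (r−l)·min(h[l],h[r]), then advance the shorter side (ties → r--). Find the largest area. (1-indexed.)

l=1 r=9: min(9,9)*8=72 best=72 *, r--
l=1 r=8: min(9,13)*7=63 best=72, l++
l=2 r=8: min(17,13)*6=78 best=78 *, r--
l=2 r=7: min(17,17)*5=85 best=85 *, r--
l=2 r=6: min(17,13)*4=52 best=85, r--
l=2 r=5: min(17,15)*3=45 best=85, r--
l=2 r=4: min(17,13)*2=26 best=85, r--
l=2 r=3: min(17,10)*1=10 best=85, r--

max area = 85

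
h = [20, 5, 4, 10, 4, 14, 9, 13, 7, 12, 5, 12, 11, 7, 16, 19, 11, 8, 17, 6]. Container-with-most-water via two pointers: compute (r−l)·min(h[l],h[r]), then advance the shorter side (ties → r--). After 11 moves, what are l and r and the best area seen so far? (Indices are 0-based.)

[0,19] min(20,6)*19=114 best=114 * → r--
[0,18] min(20,17)*18=306 best=306 * → r--
[0,17] min(20,8)*17=136 best=306 → r--
[0,16] min(20,11)*16=176 best=306 → r--
[0,15] min(20,19)*15=285 best=306 → r--
[0,14] min(20,16)*14=224 best=306 → r--
[0,13] min(20,7)*13=91 best=306 → r--
[0,12] min(20,11)*12=132 best=306 → r--
[0,11] min(20,12)*11=132 best=306 → r--
[0,10] min(20,5)*10=50 best=306 → r--
[0,9] min(20,12)*9=108 best=306 → r--

l=0, r=8, best area=306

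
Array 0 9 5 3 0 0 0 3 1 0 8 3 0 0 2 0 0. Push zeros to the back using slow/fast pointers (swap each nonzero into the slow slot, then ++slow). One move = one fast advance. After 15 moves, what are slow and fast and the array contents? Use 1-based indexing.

slow=9, fast=16, a=[9, 5, 3, 3, 1, 8, 3, 2, 0, 0, 0, 0, 0, 0, 0, 0, 0]

(s=1,f=1) a[fast]=0 → fast++
(s=1,f=2) a[fast]=9≠0 swap→a[1]=9 → slow++,fast++
(s=2,f=3) a[fast]=5≠0 swap→a[2]=5 → slow++,fast++
(s=3,f=4) a[fast]=3≠0 swap→a[3]=3 → slow++,fast++
(s=4,f=5) a[fast]=0 → fast++
(s=4,f=6) a[fast]=0 → fast++
(s=4,f=7) a[fast]=0 → fast++
(s=4,f=8) a[fast]=3≠0 swap→a[4]=3 → slow++,fast++
(s=5,f=9) a[fast]=1≠0 swap→a[5]=1 → slow++,fast++
(s=6,f=10) a[fast]=0 → fast++
(s=6,f=11) a[fast]=8≠0 swap→a[6]=8 → slow++,fast++
(s=7,f=12) a[fast]=3≠0 swap→a[7]=3 → slow++,fast++
(s=8,f=13) a[fast]=0 → fast++
(s=8,f=14) a[fast]=0 → fast++
(s=8,f=15) a[fast]=2≠0 swap→a[8]=2 → slow++,fast++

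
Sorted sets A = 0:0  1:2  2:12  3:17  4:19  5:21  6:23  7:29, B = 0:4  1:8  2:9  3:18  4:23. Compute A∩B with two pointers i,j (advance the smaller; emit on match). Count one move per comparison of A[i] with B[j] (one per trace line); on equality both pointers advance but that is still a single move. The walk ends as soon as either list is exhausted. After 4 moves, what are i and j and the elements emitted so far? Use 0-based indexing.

[i=0,j=0] 0<4 → i++
[i=1,j=0] 2<4 → i++
[i=2,j=0] 12>4 → j++
[i=2,j=1] 12>8 → j++

i=2, j=2, emitted=[]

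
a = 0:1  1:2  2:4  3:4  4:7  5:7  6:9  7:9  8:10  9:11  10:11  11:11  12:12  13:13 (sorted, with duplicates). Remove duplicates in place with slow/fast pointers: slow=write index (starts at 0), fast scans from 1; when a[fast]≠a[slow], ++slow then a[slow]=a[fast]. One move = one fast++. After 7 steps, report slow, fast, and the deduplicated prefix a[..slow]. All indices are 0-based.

slow=4, fast=8, prefix=[1, 2, 4, 7, 9]

(s=0,f=1) a[fast]=2≠a[slow]=1 write a[1]=2 → slow++,fast++
(s=1,f=2) a[fast]=4≠a[slow]=2 write a[2]=4 → slow++,fast++
(s=2,f=3) a[fast]=4=a[slow] dup → fast++
(s=2,f=4) a[fast]=7≠a[slow]=4 write a[3]=7 → slow++,fast++
(s=3,f=5) a[fast]=7=a[slow] dup → fast++
(s=3,f=6) a[fast]=9≠a[slow]=7 write a[4]=9 → slow++,fast++
(s=4,f=7) a[fast]=9=a[slow] dup → fast++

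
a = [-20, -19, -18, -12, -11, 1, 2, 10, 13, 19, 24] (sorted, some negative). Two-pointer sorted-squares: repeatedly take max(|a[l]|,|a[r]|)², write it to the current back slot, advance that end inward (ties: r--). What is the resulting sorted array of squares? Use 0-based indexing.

[1, 4, 100, 121, 144, 169, 324, 361, 361, 400, 576]

[0,10] |-20|<=|24| out[10]=576 → r--
[0,9] |-20|>|19| out[9]=400 → l++
[1,9] |-19|<=|19| out[8]=361 → r--
[1,8] |-19|>|13| out[7]=361 → l++
[2,8] |-18|>|13| out[6]=324 → l++
[3,8] |-12|<=|13| out[5]=169 → r--
[3,7] |-12|>|10| out[4]=144 → l++
[4,7] |-11|>|10| out[3]=121 → l++
[5,7] |1|<=|10| out[2]=100 → r--
[5,6] |1|<=|2| out[1]=4 → r--
[5,5] |1|<=|1| out[0]=1 → r--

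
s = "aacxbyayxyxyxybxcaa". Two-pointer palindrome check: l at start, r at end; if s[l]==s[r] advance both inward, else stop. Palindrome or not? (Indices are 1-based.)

l=1 r=19: 'a'=='a', l++,r--
l=2 r=18: 'a'=='a', l++,r--
l=3 r=17: 'c'=='c', l++,r--
l=4 r=16: 'x'=='x', l++,r--
l=5 r=15: 'b'=='b', l++,r--
l=6 r=14: 'y'=='y', l++,r--
l=7 r=13: 'a'!='x', stop

not a palindrome (mismatch at 7,13)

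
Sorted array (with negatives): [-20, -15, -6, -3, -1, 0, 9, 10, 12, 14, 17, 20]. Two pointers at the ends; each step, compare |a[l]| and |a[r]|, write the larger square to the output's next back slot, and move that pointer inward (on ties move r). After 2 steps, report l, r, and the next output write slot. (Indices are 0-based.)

l=1, r=10, next write slot=9

l=0 r=11: |-20|<=|20| out[11]=400, r--
l=0 r=10: |-20|>|17| out[10]=400, l++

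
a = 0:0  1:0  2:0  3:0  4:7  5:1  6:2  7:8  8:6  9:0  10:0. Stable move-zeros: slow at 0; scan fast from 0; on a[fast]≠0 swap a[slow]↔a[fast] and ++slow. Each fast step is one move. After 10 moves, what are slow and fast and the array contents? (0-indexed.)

slow=0 fast=0: a[fast]=0, fast++
slow=0 fast=1: a[fast]=0, fast++
slow=0 fast=2: a[fast]=0, fast++
slow=0 fast=3: a[fast]=0, fast++
slow=0 fast=4: a[fast]=7≠0 swap→a[0]=7, slow++,fast++
slow=1 fast=5: a[fast]=1≠0 swap→a[1]=1, slow++,fast++
slow=2 fast=6: a[fast]=2≠0 swap→a[2]=2, slow++,fast++
slow=3 fast=7: a[fast]=8≠0 swap→a[3]=8, slow++,fast++
slow=4 fast=8: a[fast]=6≠0 swap→a[4]=6, slow++,fast++
slow=5 fast=9: a[fast]=0, fast++

slow=5, fast=10, a=[7, 1, 2, 8, 6, 0, 0, 0, 0, 0, 0]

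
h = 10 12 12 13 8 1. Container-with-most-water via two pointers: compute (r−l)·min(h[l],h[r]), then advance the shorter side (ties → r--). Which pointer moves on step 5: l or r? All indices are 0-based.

l=0 r=5: min(10,1)*5=5 best=5 *, r--
l=0 r=4: min(10,8)*4=32 best=32 *, r--
l=0 r=3: min(10,13)*3=30 best=32, l++
l=1 r=3: min(12,13)*2=24 best=32, l++
l=2 r=3: min(12,13)*1=12 best=32, l++

l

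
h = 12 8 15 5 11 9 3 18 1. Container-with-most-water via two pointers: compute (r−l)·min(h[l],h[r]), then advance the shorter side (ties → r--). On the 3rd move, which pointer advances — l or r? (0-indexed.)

l

[0,8] min(12,1)*8=8 best=8 * → r--
[0,7] min(12,18)*7=84 best=84 * → l++
[1,7] min(8,18)*6=48 best=84 → l++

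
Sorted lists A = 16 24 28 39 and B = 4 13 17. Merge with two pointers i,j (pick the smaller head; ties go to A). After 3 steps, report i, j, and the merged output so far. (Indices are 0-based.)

i=1, j=2, merged so far=[4, 13, 16]

[i=0,j=0] A[i]=16>B[j]=4 take 4 → j++
[i=0,j=1] A[i]=16>B[j]=13 take 13 → j++
[i=0,j=2] A[i]=16<=B[j]=17 take 16 → i++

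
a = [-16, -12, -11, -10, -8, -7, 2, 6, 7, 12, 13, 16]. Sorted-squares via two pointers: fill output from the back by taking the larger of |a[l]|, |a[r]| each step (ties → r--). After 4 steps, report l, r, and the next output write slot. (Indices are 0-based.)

l=1, r=8, next write slot=7

[0,11] |-16|<=|16| out[11]=256 → r--
[0,10] |-16|>|13| out[10]=256 → l++
[1,10] |-12|<=|13| out[9]=169 → r--
[1,9] |-12|<=|12| out[8]=144 → r--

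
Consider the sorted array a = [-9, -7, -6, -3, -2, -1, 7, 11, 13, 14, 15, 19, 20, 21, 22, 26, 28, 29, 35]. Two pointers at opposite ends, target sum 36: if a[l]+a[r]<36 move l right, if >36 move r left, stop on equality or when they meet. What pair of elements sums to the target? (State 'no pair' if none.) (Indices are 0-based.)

l=0 r=18: -9+35=26 <36, l++
l=1 r=18: -7+35=28 <36, l++
l=2 r=18: -6+35=29 <36, l++
l=3 r=18: -3+35=32 <36, l++
l=4 r=18: -2+35=33 <36, l++
l=5 r=18: -1+35=34 <36, l++
l=6 r=18: 7+35=42 >36, r--
l=6 r=17: 7+29=36, found

(7, 29)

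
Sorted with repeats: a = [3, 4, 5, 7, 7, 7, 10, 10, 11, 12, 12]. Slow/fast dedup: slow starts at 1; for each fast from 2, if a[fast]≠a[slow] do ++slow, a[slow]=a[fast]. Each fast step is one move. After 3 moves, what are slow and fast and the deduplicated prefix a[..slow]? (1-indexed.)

slow=1 fast=2: a[fast]=4≠a[slow]=3 write a[2]=4, slow++,fast++
slow=2 fast=3: a[fast]=5≠a[slow]=4 write a[3]=5, slow++,fast++
slow=3 fast=4: a[fast]=7≠a[slow]=5 write a[4]=7, slow++,fast++

slow=4, fast=5, prefix=[3, 4, 5, 7]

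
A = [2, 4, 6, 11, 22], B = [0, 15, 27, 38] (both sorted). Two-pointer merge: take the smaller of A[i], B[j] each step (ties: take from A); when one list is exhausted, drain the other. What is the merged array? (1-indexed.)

[0, 2, 4, 6, 11, 15, 22, 27, 38]

[i=1,j=1] A[i]=2>B[j]=0 take 0 → j++
[i=1,j=2] A[i]=2<=B[j]=15 take 2 → i++
[i=2,j=2] A[i]=4<=B[j]=15 take 4 → i++
[i=3,j=2] A[i]=6<=B[j]=15 take 6 → i++
[i=4,j=2] A[i]=11<=B[j]=15 take 11 → i++
[i=5,j=2] A[i]=22>B[j]=15 take 15 → j++
[i=5,j=3] A[i]=22<=B[j]=27 take 22 → i++
[i=6,j=3] A done, take B[j]=27 → j++
[i=6,j=4] A done, take B[j]=38 → j++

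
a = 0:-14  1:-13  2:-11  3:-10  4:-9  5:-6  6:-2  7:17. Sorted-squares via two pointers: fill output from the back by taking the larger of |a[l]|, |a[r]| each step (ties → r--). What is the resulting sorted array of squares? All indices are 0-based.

[4, 36, 81, 100, 121, 169, 196, 289]

l=0 r=7: |-14|<=|17| out[7]=289, r--
l=0 r=6: |-14|>|-2| out[6]=196, l++
l=1 r=6: |-13|>|-2| out[5]=169, l++
l=2 r=6: |-11|>|-2| out[4]=121, l++
l=3 r=6: |-10|>|-2| out[3]=100, l++
l=4 r=6: |-9|>|-2| out[2]=81, l++
l=5 r=6: |-6|>|-2| out[1]=36, l++
l=6 r=6: |-2|<=|-2| out[0]=4, r--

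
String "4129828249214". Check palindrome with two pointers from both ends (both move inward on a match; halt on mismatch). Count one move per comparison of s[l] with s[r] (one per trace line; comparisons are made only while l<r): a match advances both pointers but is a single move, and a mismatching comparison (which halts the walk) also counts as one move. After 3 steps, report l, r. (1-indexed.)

l=4, r=10

l=1 r=13: '4'=='4', l++,r--
l=2 r=12: '1'=='1', l++,r--
l=3 r=11: '2'=='2', l++,r--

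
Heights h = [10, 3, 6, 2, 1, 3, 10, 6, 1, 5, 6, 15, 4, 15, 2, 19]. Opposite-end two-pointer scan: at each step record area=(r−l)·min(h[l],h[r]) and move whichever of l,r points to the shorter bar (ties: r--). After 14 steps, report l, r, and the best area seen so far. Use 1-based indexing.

l=15, r=16, best area=150

l=1 r=16: min(10,19)*15=150 best=150 *, l++
l=2 r=16: min(3,19)*14=42 best=150, l++
l=3 r=16: min(6,19)*13=78 best=150, l++
l=4 r=16: min(2,19)*12=24 best=150, l++
l=5 r=16: min(1,19)*11=11 best=150, l++
l=6 r=16: min(3,19)*10=30 best=150, l++
l=7 r=16: min(10,19)*9=90 best=150, l++
l=8 r=16: min(6,19)*8=48 best=150, l++
l=9 r=16: min(1,19)*7=7 best=150, l++
l=10 r=16: min(5,19)*6=30 best=150, l++
l=11 r=16: min(6,19)*5=30 best=150, l++
l=12 r=16: min(15,19)*4=60 best=150, l++
l=13 r=16: min(4,19)*3=12 best=150, l++
l=14 r=16: min(15,19)*2=30 best=150, l++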